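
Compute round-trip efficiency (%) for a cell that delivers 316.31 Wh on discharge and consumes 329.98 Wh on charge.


eta_e = E_dis / E_chg * 100 = 316.31 / 329.98 * 100 = 95.86%

95.86%


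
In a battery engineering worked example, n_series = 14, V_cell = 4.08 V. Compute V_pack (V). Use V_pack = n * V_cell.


Series voltages add: 14 * 4.08 V = 57.12 V

57.12 V


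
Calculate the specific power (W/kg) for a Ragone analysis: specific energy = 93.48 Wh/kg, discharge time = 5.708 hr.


Specific power = 93.48 Wh/kg / 5.708 hr = 16.38 W/kg

16.38 W/kg


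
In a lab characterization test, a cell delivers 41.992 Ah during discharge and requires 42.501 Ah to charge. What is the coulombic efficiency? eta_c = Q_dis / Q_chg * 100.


Coulombic efficiency = 41.992/42.501 * 100% = 98.80%

98.80%


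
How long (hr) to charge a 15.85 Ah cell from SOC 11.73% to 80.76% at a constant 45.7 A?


Step 1: dSOC = 80.76% - 11.73% = 69.03%
Step 2: delta_Ah = 15.85 * 69.03 / 100 = 10.941 Ah
Step 3: t = 10.941 / 45.7 = 0.2394 hr

0.2394 hr


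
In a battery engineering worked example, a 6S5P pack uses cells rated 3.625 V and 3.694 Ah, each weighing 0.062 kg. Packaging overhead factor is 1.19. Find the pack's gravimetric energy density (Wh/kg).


Step 1: V_pack = 6 * 3.625 = 21.75 V
Step 2: C_pack = 5 * 3.694 = 18.47 Ah
Step 3: E_pack = V_pack * C_pack = 21.75 * 18.47 = 401.72 Wh
Step 4: m_pack = 6 * 5 * 0.062 * 1.19 = 2.2134 kg
Step 5: ED = E_pack / m_pack = 401.72 / 2.2134 = 181.5 Wh/kg

181.5 Wh/kg


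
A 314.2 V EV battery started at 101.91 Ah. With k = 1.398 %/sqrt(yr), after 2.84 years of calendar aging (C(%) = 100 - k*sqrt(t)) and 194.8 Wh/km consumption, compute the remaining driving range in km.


Step 1: capacity retention = 100 - 1.398 * sqrt(2.84) = 100 - 1.398 * 1.6852 = 97.644%
Step 2: C_now = 101.91 * 97.644/100 = 99.509 Ah
Step 3: E_pack = V * C_now = 314.2 * 99.509 = 31266 Wh
Step 4: range = E_pack / consumption = 31266 / 194.8 = 160.5 km

160.5 km


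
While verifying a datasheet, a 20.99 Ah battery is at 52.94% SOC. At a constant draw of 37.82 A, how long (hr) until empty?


Step 1: remaining = SOC/100 * C_total = 52.94/100 * 20.99 = 11.112 Ah
Step 2: t = remaining / I = 11.112 / 37.82 = 0.2938 hr

0.2938 hr


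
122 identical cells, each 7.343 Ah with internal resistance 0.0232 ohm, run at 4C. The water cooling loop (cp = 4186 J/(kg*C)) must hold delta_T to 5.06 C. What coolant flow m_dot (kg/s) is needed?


Step 1: I = 4 * 7.343 = 29.372 A
Step 2: Q_cell = I^2 * R = 29.372^2 * 0.0232 = 20.015 W
Step 3: Q_total = 122 * 20.015 = 2441.8 W
Step 4: m_dot = Q_total / (cp * dT) = 2441.8 / (4186 * 5.06) = 0.1153 kg/s

0.1153 kg/s


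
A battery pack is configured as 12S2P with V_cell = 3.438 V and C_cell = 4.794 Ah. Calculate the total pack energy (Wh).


E = Ns * Vcell * Np * Ccell = 12 * 3.438 * 2 * 4.794 = 395.6 Wh

395.6 Wh


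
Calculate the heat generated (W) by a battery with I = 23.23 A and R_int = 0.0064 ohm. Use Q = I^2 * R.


Q = I^2 * R = 23.23^2 * 0.0064 = 3.454 W

3.454 W


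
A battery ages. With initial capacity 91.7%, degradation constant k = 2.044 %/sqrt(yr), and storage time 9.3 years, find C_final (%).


Step 1: sqrt(9.3 yr) = 3.0496
Step 2: drop = 2.044 * 3.0496 = 6.2334
Step 3: C_final = 91.7 - 6.2334 = 85.47%

85.47%


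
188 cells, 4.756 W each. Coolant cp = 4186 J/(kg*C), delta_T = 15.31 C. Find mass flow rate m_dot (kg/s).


Step 1: Total heat Q = 188 * 4.756 W = 894.13 W
Step 2: denom = cp * dT = 4186 * 15.31 = 64088
Step 3: m_dot = 894.13 / 64088 = 0.01395 kg/s

0.01395 kg/s


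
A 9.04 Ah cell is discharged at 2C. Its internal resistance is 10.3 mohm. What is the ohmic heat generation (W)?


Convert: R = 10.3 mohm = 0.0103 ohm
Step 1: I = C_rate * capacity = 2 * 9.04 = 18.08 A
Step 2: Q = I^2 * R = 18.08^2 * 0.0103 = 326.89 * 0.0103 = 3.367 W

3.367 W


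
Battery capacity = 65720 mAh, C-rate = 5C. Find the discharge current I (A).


Convert: capacity = 65720 mAh = 65.72 Ah
At 5C: I = 5 * 65.72 Ah = 328.6 A

328.6 A


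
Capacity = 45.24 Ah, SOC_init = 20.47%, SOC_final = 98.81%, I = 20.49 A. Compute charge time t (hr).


Step 1: dSOC = 98.81% - 20.47% = 78.34%
Step 2: delta_Ah = 45.24 * 78.34 / 100 = 35.441 Ah
Step 3: t = 35.441 / 20.49 = 1.730 hr

1.730 hr


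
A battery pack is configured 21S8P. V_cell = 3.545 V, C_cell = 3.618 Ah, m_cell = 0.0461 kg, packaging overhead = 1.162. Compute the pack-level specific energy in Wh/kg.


Step 1: V_pack = 21 * 3.545 = 74.445 V
Step 2: C_pack = 8 * 3.618 = 28.944 Ah
Step 3: E_pack = V_pack * C_pack = 74.445 * 28.944 = 2154.7 Wh
Step 4: m_pack = 21 * 8 * 0.0461 * 1.162 = 8.9995 kg
Step 5: ED = E_pack / m_pack = 2154.7 / 8.9995 = 239.4 Wh/kg

239.4 Wh/kg


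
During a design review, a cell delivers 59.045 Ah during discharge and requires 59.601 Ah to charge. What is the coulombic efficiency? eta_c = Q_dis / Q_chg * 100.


Coulombic efficiency = 59.045/59.601 * 100% = 99.07%

99.07%


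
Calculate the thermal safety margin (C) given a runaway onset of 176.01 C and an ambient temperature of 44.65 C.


Safety margin = 176.01 C - 44.65 C = 131.36 C

131.36 C


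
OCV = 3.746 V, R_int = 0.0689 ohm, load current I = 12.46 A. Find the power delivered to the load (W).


Step 1: V_terminal = OCV - I*R = 3.746 - 12.46 * 0.0689 = 2.8875 V
Step 2: P_out = V_terminal * I = 2.8875 * 12.46 = 35.98 W

35.98 W


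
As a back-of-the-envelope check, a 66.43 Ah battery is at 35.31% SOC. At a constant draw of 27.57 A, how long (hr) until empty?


Step 1: remaining = SOC/100 * C_total = 35.31/100 * 66.43 = 23.456 Ah
Step 2: t = remaining / I = 23.456 / 27.57 = 0.8508 hr

0.8508 hr


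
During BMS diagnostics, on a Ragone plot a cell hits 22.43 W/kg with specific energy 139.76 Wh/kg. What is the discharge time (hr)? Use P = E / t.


t = E / P = 139.76 / 22.43 = 6.231 hr

6.231 hr


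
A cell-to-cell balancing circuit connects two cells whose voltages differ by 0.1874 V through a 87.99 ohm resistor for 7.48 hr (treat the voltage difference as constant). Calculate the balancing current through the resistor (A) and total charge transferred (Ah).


I_bal = dV / R = 0.1874 / 87.99 = 0.0021298 A
Q = I_bal * t = 0.0021298 * 7.48 = 0.01593 Ah

I=0.0021298 A, Q=0.01593 Ah


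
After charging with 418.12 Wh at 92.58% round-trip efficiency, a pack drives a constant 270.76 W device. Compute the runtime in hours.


Step 1: E_discharge = eta/100 * E_charge = 92.58/100 * 418.12 = 387.1 Wh
Step 2: t = E_discharge / P = 387.1 / 270.76 = 1.430 hr

1.430 hr


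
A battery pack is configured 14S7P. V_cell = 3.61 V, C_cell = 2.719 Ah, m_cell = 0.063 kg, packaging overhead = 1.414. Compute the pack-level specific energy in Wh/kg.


Step 1: V_pack = 14 * 3.61 = 50.54 V
Step 2: C_pack = 7 * 2.719 = 19.033 Ah
Step 3: E_pack = V_pack * C_pack = 50.54 * 19.033 = 961.93 Wh
Step 4: m_pack = 14 * 7 * 0.063 * 1.414 = 8.73 kg
Step 5: ED = E_pack / m_pack = 961.93 / 8.73 = 110.2 Wh/kg

110.2 Wh/kg


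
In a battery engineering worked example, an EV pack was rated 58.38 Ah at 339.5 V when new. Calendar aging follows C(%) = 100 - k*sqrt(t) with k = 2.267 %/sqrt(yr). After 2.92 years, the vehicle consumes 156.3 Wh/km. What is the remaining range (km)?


Step 1: capacity retention = 100 - 2.267 * sqrt(2.92) = 100 - 2.267 * 1.7088 = 96.126%
Step 2: C_now = 58.38 * 96.126/100 = 56.118 Ah
Step 3: E_pack = V * C_now = 339.5 * 56.118 = 19052 Wh
Step 4: range = E_pack / consumption = 19052 / 156.3 = 121.9 km

121.9 km


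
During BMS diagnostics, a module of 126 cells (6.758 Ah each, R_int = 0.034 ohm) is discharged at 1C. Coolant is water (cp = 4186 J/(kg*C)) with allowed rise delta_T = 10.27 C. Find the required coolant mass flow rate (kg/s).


Step 1: I = 1 * 6.758 = 6.758 A
Step 2: Q_cell = I^2 * R = 6.758^2 * 0.034 = 1.5528 W
Step 3: Q_total = 126 * 1.5528 = 195.65 W
Step 4: m_dot = Q_total / (cp * dT) = 195.65 / (4186 * 10.27) = 0.004551 kg/s

0.004551 kg/s


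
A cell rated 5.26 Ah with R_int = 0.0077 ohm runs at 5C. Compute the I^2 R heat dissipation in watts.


Step 1: I = C_rate * capacity = 5 * 5.26 = 26.3 A
Step 2: Q = I^2 * R = 26.3^2 * 0.0077 = 691.69 * 0.0077 = 5.326 W

5.326 W


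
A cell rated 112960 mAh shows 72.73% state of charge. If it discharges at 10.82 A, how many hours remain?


Convert: C_total = 112960 mAh = 112.96 Ah
Step 1: remaining = SOC/100 * C_total = 72.73/100 * 112.96 = 82.156 Ah
Step 2: t = remaining / I = 82.156 / 10.82 = 7.593 hr

7.593 hr


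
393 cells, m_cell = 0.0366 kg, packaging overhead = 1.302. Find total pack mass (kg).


m_pack = n * m_cell * overhead = 393 * 0.0366 * 1.302 = 18.73 kg

18.73 kg


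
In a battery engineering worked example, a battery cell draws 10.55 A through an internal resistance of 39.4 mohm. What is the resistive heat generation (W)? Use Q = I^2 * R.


Convert: R = 39.4 mohm = 0.0394 ohm
I^2 = 111.3
Q = 111.3 * 0.0394 = 4.385 W

4.385 W


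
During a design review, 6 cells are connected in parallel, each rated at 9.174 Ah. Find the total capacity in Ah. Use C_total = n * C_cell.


Parallel capacities add: 6 * 9.174 Ah = 55.044 Ah

55.044 Ah


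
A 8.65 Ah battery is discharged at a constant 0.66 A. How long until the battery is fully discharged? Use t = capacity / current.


t = capacity / current = 8.65 / 0.66 = 13.11 hr

13.11 hr


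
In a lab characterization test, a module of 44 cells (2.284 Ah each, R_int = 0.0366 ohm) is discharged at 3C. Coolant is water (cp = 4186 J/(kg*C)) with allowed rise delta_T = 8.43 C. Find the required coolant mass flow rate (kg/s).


Step 1: I = 3 * 2.284 = 6.852 A
Step 2: Q_cell = I^2 * R = 6.852^2 * 0.0366 = 1.7184 W
Step 3: Q_total = 44 * 1.7184 = 75.61 W
Step 4: m_dot = Q_total / (cp * dT) = 75.61 / (4186 * 8.43) = 0.002143 kg/s

0.002143 kg/s


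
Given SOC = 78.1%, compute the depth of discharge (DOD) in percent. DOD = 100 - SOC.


Complement of SOC: DOD = 100% - 78.1% = 21.9%

21.9%


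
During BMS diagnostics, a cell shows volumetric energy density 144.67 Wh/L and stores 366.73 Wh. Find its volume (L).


V = E / ED = 366.73 / 144.67 = 2.535 L

2.535 L


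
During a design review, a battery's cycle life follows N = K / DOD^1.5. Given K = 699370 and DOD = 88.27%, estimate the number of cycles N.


Step 1: DOD^1.5 = 88.27^1.5 = 829.32
Step 2: N = 699370 / 829.32 = 843.3 cycles

843.3 cycles


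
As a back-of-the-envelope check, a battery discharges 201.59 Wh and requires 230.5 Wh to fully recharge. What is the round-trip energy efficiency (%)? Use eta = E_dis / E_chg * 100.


Round-trip efficiency = 201.59/230.5 * 100% = 87.46%

87.46%


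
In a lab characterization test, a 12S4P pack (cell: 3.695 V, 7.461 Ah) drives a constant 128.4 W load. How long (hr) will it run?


Step 1: E_pack = Ns * V_cell * Np * C_cell = 12 * 3.695 * 4 * 7.461 = 1323.3 Wh
Step 2: t = E_pack / P = 1323.3 / 128.4 = 10.31 hr

10.31 hr


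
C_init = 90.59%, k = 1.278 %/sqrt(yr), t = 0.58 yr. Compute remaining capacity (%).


Step 1: sqrt(0.58 yr) = 0.76158
Step 2: drop = 1.278 * 0.76158 = 0.9733
Step 3: C_final = 90.59 - 0.9733 = 89.62%

89.62%


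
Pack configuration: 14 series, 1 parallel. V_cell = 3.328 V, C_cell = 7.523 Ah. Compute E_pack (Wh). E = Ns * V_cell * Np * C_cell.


E = Ns * Vcell * Np * Ccell = 14 * 3.328 * 1 * 7.523 = 350.5 Wh

350.5 Wh


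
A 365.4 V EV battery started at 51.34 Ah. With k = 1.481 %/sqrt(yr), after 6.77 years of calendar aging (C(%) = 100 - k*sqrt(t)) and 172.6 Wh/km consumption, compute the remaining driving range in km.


Step 1: capacity retention = 100 - 1.481 * sqrt(6.77) = 100 - 1.481 * 2.6019 = 96.147%
Step 2: C_now = 51.34 * 96.147/100 = 49.362 Ah
Step 3: E_pack = V * C_now = 365.4 * 49.362 = 18037 Wh
Step 4: range = E_pack / consumption = 18037 / 172.6 = 104.5 km

104.5 km


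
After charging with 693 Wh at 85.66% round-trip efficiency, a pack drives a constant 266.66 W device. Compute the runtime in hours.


Step 1: E_discharge = eta/100 * E_charge = 85.66/100 * 693 = 593.62 Wh
Step 2: t = E_discharge / P = 593.62 / 266.66 = 2.226 hr

2.226 hr


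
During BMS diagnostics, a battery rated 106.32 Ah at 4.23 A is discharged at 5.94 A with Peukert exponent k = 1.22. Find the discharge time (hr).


Step 1: t_rated = C / I_rated = 106.32 / 4.23 = 25.135 hr
Step 2: ratio = 4.23 / 5.94 = 0.71212
Step 3: ratio^k = 0.71212^1.22 = 0.66087
Step 4: t = t_rated * ratio^k = 25.135 * 0.66087 = 16.61 hr

16.61 hr


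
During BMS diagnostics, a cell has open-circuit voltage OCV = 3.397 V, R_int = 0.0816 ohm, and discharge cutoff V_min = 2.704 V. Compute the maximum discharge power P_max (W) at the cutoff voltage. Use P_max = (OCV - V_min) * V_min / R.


dV = OCV - V_min = 0.693 V (so I_max = dV / R)
P_max = dV * V_min / R = 0.693 * 2.704 / 0.0816 = 22.96 W

22.96 W


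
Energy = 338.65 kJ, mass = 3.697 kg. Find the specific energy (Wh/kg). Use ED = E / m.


Convert: E = 338.65 kJ = 94.069 Wh
ED = E / m = 94.069 / 3.697 = 25.44 Wh/kg

25.44 Wh/kg


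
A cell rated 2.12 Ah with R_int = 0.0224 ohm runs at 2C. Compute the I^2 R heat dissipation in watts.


Step 1: I = C_rate * capacity = 2 * 2.12 = 4.24 A
Step 2: Q = I^2 * R = 4.24^2 * 0.0224 = 17.978 * 0.0224 = 0.4027 W

0.4027 W


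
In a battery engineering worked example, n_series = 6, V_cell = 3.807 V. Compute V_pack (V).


V_pack = n * V_cell = 6 * 3.807 = 22.842 V

22.842 V


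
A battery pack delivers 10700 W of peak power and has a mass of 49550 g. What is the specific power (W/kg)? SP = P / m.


Convert: m = 49550 g = 49.55 kg
SP = P / m = 10700 / 49.55 = 215.9 W/kg

215.9 W/kg


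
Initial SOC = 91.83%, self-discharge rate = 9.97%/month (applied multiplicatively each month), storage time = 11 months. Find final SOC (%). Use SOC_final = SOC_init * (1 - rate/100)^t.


decay = (1 - 9.97/100)^11 = 0.31496
SOC_final = 91.83 * 0.31496 = 28.92%

28.92%


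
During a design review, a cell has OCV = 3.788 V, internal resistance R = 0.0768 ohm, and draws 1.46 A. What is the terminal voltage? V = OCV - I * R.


IR drop = 1.46 * 0.0768 = 0.11213 V
V = 3.788 - 0.11213 = 3.676 V

3.676 V


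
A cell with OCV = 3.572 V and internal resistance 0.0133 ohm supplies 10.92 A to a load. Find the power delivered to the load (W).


Step 1: V_terminal = OCV - I*R = 3.572 - 10.92 * 0.0133 = 3.4268 V
Step 2: P_out = V_terminal * I = 3.4268 * 10.92 = 37.42 W

37.42 W


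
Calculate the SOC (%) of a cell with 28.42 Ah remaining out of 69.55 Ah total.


SOC = (remaining / total) * 100 = (28.42 / 69.55) * 100 = 40.86%

40.86%


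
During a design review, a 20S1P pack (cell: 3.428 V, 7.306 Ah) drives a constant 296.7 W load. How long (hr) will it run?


Step 1: E_pack = Ns * V_cell * Np * C_cell = 20 * 3.428 * 1 * 7.306 = 500.9 Wh
Step 2: t = E_pack / P = 500.9 / 296.7 = 1.688 hr

1.688 hr


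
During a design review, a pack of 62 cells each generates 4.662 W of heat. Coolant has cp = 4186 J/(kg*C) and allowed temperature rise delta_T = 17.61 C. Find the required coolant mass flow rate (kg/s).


Q_total = 62 * 4.662 = 289.04 W
m_dot = Q_total / (cp * dT) = 289.04 / (4186 * 17.61) = 0.003921 kg/s

0.003921 kg/s


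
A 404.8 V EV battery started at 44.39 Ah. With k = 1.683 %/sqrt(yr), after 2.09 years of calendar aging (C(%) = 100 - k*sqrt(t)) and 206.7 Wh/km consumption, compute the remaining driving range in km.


Step 1: capacity retention = 100 - 1.683 * sqrt(2.09) = 100 - 1.683 * 1.4457 = 97.567%
Step 2: C_now = 44.39 * 97.567/100 = 43.31 Ah
Step 3: E_pack = V * C_now = 404.8 * 43.31 = 17532 Wh
Step 4: range = E_pack / consumption = 17532 / 206.7 = 84.82 km

84.82 km


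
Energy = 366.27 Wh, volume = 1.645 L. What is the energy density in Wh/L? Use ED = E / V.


ED = E / V = 366.27 / 1.645 = 222.7 Wh/L

222.7 Wh/L


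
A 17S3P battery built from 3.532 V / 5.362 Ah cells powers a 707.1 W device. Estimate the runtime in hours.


Step 1: E_pack = Ns * V_cell * Np * C_cell = 17 * 3.532 * 3 * 5.362 = 965.87 Wh
Step 2: t = E_pack / P = 965.87 / 707.1 = 1.366 hr

1.366 hr


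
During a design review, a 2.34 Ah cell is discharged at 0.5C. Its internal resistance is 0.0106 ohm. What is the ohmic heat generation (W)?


Step 1: I = C_rate * capacity = 0.5 * 2.34 = 1.17 A
Step 2: Q = I^2 * R = 1.17^2 * 0.0106 = 1.3689 * 0.0106 = 0.01451 W

0.01451 W


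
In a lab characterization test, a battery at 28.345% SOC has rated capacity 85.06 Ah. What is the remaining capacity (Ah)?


remaining = SOC / 100 * total = 28.345 / 100 * 85.06 = 24.11 Ah

24.11 Ah


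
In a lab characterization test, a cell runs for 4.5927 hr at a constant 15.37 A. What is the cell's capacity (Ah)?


C = I * t = 15.37 * 4.5927 = 70.59 Ah

70.59 Ah


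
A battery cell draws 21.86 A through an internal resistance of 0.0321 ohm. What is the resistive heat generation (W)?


Q = I^2 * R = 21.86^2 * 0.0321 = 15.34 W

15.34 W


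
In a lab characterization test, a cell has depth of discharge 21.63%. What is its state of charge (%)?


SOC = 100 - DOD = 100 - 21.63 = 78.37%

78.37%


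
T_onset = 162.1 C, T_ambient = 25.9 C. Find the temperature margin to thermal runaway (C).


margin = T_onset - T_ambient = 162.1 - 25.9 = 136.2 C

136.2 C


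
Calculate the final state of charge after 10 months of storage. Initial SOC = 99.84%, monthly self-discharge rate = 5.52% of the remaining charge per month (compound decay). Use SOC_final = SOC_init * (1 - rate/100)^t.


Monthly retention factor = 1 - 5.52/100 = 0.9448
Over 10 months: factor^10 = 0.56676
SOC_final = 99.84 * 0.56676 = 56.59%

56.59%


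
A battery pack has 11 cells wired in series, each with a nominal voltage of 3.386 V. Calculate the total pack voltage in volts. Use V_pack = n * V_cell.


V_pack = n * V_cell = 11 * 3.386 = 37.246 V

37.246 V


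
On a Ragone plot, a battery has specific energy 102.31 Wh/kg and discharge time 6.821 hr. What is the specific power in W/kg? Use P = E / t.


P_specific = E / t = 102.31 / 6.821 = 15.00 W/kg

15.00 W/kg


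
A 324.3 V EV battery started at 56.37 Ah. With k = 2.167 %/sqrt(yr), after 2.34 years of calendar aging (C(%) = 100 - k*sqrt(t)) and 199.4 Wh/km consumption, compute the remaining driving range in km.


Step 1: capacity retention = 100 - 2.167 * sqrt(2.34) = 100 - 2.167 * 1.5297 = 96.685%
Step 2: C_now = 56.37 * 96.685/100 = 54.501 Ah
Step 3: E_pack = V * C_now = 324.3 * 54.501 = 17675 Wh
Step 4: range = E_pack / consumption = 17675 / 199.4 = 88.64 km

88.64 km


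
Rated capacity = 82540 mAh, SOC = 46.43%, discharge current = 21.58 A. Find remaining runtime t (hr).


Convert: C_total = 82540 mAh = 82.54 Ah
Step 1: remaining = SOC/100 * C_total = 46.43/100 * 82.54 = 38.323 Ah
Step 2: t = remaining / I = 38.323 / 21.58 = 1.776 hr

1.776 hr


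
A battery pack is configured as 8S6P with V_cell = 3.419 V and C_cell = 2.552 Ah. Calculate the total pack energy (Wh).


V_pack = 8 * 3.419 = 27.352 V
C_pack = 6 * 2.552 = 15.312 Ah
E = V_pack * C_pack = 27.352 * 15.312 = 418.8 Wh

418.8 Wh


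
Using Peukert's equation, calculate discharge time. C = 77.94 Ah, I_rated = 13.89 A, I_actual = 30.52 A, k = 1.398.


t_rated = C / I_rated = 77.94 / 13.89 = 5.6112 hr
(I_rated/I)^k = (0.45511)^1.398 = 0.3327
t = t_rated * (I_rated/I)^k = 5.6112 * 0.3327 = 1.867 hr

1.867 hr


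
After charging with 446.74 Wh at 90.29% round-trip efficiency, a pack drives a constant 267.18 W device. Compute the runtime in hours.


Step 1: E_discharge = eta/100 * E_charge = 90.29/100 * 446.74 = 403.36 Wh
Step 2: t = E_discharge / P = 403.36 / 267.18 = 1.510 hr

1.510 hr


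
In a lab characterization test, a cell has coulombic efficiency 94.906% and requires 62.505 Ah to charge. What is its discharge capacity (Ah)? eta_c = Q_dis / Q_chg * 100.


Q_dis = eta/100 * Q_chg = 94.906/100 * 62.505 = 59.32 Ah

59.32 Ah


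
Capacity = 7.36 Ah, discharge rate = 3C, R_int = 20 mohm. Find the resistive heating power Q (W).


Convert: R = 20 mohm = 0.02 ohm
Step 1: I = C_rate * capacity = 3 * 7.36 = 22.08 A
Step 2: Q = I^2 * R = 22.08^2 * 0.02 = 487.53 * 0.02 = 9.751 W

9.751 W


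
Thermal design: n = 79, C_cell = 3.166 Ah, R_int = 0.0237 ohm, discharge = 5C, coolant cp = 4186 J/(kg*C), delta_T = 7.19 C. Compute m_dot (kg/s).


Step 1: I = 5 * 3.166 = 15.83 A
Step 2: Q_cell = I^2 * R = 15.83^2 * 0.0237 = 5.939 W
Step 3: Q_total = 79 * 5.939 = 469.18 W
Step 4: m_dot = Q_total / (cp * dT) = 469.18 / (4186 * 7.19) = 0.01559 kg/s

0.01559 kg/s


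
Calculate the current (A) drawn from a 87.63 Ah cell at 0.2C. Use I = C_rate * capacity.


I = C_rate * capacity = 0.2 * 87.63 = 17.526 A

17.526 A


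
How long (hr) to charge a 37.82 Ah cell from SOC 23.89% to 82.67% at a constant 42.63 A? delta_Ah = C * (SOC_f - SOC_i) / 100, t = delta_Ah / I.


Step 1: dSOC = 82.67% - 23.89% = 58.78%
Step 2: delta_Ah = 37.82 * 58.78 / 100 = 22.231 Ah
Step 3: t = 22.231 / 42.63 = 0.5215 hr

0.5215 hr


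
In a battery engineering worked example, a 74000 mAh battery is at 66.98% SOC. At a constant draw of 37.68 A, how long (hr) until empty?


Convert: C_total = 74000 mAh = 74 Ah
Step 1: remaining = SOC/100 * C_total = 66.98/100 * 74 = 49.565 Ah
Step 2: t = remaining / I = 49.565 / 37.68 = 1.315 hr

1.315 hr


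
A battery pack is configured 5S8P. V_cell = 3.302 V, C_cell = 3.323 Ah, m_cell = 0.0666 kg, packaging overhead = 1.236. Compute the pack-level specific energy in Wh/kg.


Step 1: V_pack = 5 * 3.302 = 16.51 V
Step 2: C_pack = 8 * 3.323 = 26.584 Ah
Step 3: E_pack = V_pack * C_pack = 16.51 * 26.584 = 438.9 Wh
Step 4: m_pack = 5 * 8 * 0.0666 * 1.236 = 3.2927 kg
Step 5: ED = E_pack / m_pack = 438.9 / 3.2927 = 133.3 Wh/kg

133.3 Wh/kg


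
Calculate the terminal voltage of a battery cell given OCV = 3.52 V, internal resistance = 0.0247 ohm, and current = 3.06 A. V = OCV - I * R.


V = OCV - I*R = 3.52 - 3.06 * 0.0247 = 3.444 V

3.444 V


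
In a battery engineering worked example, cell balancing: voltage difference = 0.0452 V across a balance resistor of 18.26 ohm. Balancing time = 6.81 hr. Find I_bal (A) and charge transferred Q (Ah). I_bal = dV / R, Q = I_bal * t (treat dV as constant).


First, Ohm's law: I_bal = 0.0452 V / 18.26 ohm = 0.0024754 A
Then Q = I * t = 0.0024754 A * 6.81 hr = 0.01686 Ah

I=0.0024754 A, Q=0.01686 Ah


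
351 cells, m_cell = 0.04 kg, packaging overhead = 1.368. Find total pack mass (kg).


m_pack = n * m_cell * overhead = 351 * 0.04 * 1.368 = 19.21 kg

19.21 kg


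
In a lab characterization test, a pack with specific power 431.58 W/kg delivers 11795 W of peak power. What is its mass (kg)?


m = P / SP = 11795 / 431.58 = 27.33 kg

27.33 kg


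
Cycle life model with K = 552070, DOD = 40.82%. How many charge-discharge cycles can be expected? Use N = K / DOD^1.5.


DOD^1.5 = 260.8
N = K / DOD^1.5 = 552070 / 260.8 = 2117

2117 cycles


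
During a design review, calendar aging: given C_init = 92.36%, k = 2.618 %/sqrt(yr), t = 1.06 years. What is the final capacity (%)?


Step 1: sqrt(1.06 yr) = 1.0296
Step 2: drop = 2.618 * 1.0296 = 2.6955
Step 3: C_final = 92.36 - 2.6955 = 89.66%

89.66%


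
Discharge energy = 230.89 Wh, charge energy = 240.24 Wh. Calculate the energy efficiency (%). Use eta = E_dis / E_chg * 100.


Round-trip efficiency = 230.89/240.24 * 100% = 96.11%

96.11%


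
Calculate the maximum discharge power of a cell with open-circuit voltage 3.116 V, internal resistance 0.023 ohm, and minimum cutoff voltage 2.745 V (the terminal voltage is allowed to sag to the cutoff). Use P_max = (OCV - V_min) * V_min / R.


P_max = (OCV - V_min) * V_min / R = (3.116 - 2.745) * 2.745 / 0.023 = 0.371 * 2.745 / 0.023 = 44.28 W

44.28 W


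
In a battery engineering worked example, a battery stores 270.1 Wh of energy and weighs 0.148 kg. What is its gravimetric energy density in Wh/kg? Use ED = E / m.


Specific energy = 270.1 Wh / 0.148 kg = 1825 Wh/kg

1825 Wh/kg


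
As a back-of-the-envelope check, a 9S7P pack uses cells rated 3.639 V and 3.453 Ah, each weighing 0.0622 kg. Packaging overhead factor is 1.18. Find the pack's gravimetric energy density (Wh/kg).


Step 1: V_pack = 9 * 3.639 = 32.751 V
Step 2: C_pack = 7 * 3.453 = 24.171 Ah
Step 3: E_pack = V_pack * C_pack = 32.751 * 24.171 = 791.62 Wh
Step 4: m_pack = 9 * 7 * 0.0622 * 1.18 = 4.6239 kg
Step 5: ED = E_pack / m_pack = 791.62 / 4.6239 = 171.2 Wh/kg

171.2 Wh/kg


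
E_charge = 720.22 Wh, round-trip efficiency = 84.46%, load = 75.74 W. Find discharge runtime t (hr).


Step 1: E_discharge = eta/100 * E_charge = 84.46/100 * 720.22 = 608.3 Wh
Step 2: t = E_discharge / P = 608.3 / 75.74 = 8.031 hr

8.031 hr


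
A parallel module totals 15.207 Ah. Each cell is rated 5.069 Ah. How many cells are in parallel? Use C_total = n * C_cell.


n = C_total / C_cell = 15.207 / 5.069 = 3

3


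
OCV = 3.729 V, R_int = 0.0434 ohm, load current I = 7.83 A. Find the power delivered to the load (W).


Step 1: V_terminal = OCV - I*R = 3.729 - 7.83 * 0.0434 = 3.3892 V
Step 2: P_out = V_terminal * I = 3.3892 * 7.83 = 26.54 W

26.54 W


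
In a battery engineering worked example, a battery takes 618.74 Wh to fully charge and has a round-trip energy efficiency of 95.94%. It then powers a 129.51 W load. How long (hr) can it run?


Step 1: E_discharge = eta/100 * E_charge = 95.94/100 * 618.74 = 593.62 Wh
Step 2: t = E_discharge / P = 593.62 / 129.51 = 4.584 hr

4.584 hr


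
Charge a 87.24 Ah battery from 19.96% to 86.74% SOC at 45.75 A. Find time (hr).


delta_Ah = 87.24 * (86.74 - 19.96) / 100 = 58.259 Ah
t = delta_Ah / I = 58.259 / 45.75 = 1.273 hr

1.273 hr


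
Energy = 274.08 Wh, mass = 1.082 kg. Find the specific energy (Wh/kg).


ED = E / m = 274.08 / 1.082 = 253.3 Wh/kg

253.3 Wh/kg


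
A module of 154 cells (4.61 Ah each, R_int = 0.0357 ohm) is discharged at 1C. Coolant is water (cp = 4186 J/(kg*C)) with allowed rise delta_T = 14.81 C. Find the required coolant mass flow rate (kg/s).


Step 1: I = 1 * 4.61 = 4.61 A
Step 2: Q_cell = I^2 * R = 4.61^2 * 0.0357 = 0.7587 W
Step 3: Q_total = 154 * 0.7587 = 116.84 W
Step 4: m_dot = Q_total / (cp * dT) = 116.84 / (4186 * 14.81) = 0.001885 kg/s

0.001885 kg/s


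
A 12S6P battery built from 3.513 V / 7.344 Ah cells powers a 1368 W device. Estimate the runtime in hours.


Step 1: E_pack = Ns * V_cell * Np * C_cell = 12 * 3.513 * 6 * 7.344 = 1857.6 Wh
Step 2: t = E_pack / P = 1857.6 / 1368 = 1.358 hr

1.358 hr


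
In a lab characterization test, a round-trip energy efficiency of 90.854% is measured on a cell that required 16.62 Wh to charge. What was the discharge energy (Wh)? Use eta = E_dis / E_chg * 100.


E_dis = eta/100 * E_chg = 90.854/100 * 16.62 = 15.10 Wh

15.10 Wh


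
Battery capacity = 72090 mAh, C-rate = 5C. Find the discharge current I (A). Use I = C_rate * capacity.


Convert: capacity = 72090 mAh = 72.09 Ah
I = C_rate * capacity = 5 * 72.09 = 360.45 A

360.45 A


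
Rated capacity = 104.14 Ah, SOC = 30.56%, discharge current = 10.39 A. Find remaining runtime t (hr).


Step 1: remaining = SOC/100 * C_total = 30.56/100 * 104.14 = 31.825 Ah
Step 2: t = remaining / I = 31.825 / 10.39 = 3.063 hr

3.063 hr


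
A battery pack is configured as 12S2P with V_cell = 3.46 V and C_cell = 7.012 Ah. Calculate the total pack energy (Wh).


E = Ns * Vcell * Np * Ccell = 12 * 3.46 * 2 * 7.012 = 582.3 Wh

582.3 Wh


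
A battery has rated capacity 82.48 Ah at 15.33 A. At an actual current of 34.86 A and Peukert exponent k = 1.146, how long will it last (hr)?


t_rated = C / I_rated = 82.48 / 15.33 = 5.3803 hr
(I_rated/I)^k = (0.43976)^1.146 = 0.39005
t = t_rated * (I_rated/I)^k = 5.3803 * 0.39005 = 2.099 hr

2.099 hr


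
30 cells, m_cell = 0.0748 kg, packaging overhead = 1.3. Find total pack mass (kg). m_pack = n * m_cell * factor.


Cell mass sum = 30 * 0.0748 = 2.244 kg
With overhead 1.3: m_pack = 2.244 * 1.3 = 2.917 kg

2.917 kg


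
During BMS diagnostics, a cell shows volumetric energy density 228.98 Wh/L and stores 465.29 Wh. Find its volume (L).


V = E / ED = 465.29 / 228.98 = 2.032 L

2.032 L


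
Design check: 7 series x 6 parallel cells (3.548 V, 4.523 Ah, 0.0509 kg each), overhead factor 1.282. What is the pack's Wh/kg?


Step 1: V_pack = 7 * 3.548 = 24.836 V
Step 2: C_pack = 6 * 4.523 = 27.138 Ah
Step 3: E_pack = V_pack * C_pack = 24.836 * 27.138 = 674 Wh
Step 4: m_pack = 7 * 6 * 0.0509 * 1.282 = 2.7407 kg
Step 5: ED = E_pack / m_pack = 674 / 2.7407 = 245.9 Wh/kg

245.9 Wh/kg


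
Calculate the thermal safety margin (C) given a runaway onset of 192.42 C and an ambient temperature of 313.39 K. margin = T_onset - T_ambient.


Convert: T_ambient = 313.39 K = 40.24 C
margin = 192.42 - 40.24 = 152.18 C

152.18 C


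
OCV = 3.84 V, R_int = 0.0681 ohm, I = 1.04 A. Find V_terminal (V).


V = OCV - I*R = 3.84 - 1.04 * 0.0681 = 3.769 V

3.769 V


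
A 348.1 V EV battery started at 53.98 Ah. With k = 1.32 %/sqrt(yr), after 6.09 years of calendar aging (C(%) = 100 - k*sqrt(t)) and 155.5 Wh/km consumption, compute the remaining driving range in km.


Step 1: capacity retention = 100 - 1.32 * sqrt(6.09) = 100 - 1.32 * 2.4678 = 96.743%
Step 2: C_now = 53.98 * 96.743/100 = 52.222 Ah
Step 3: E_pack = V * C_now = 348.1 * 52.222 = 18178 Wh
Step 4: range = E_pack / consumption = 18178 / 155.5 = 116.9 km

116.9 km


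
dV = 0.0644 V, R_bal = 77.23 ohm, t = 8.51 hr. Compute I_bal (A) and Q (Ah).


I_bal = dV / R = 0.0644 / 77.23 = 8.3387e-04 A
Q = I_bal * t = 8.3387e-04 * 8.51 = 0.007096 Ah

I=8.3387e-04 A, Q=0.007096 Ah


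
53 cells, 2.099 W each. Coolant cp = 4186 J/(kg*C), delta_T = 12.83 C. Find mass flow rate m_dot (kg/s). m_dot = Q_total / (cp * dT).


Q_total = 53 * 2.099 = 111.25 W
m_dot = Q_total / (cp * dT) = 111.25 / (4186 * 12.83) = 0.002071 kg/s

0.002071 kg/s


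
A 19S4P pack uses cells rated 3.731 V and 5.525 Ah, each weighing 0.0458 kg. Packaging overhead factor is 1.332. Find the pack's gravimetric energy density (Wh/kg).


Step 1: V_pack = 19 * 3.731 = 70.889 V
Step 2: C_pack = 4 * 5.525 = 22.1 Ah
Step 3: E_pack = V_pack * C_pack = 70.889 * 22.1 = 1566.6 Wh
Step 4: m_pack = 19 * 4 * 0.0458 * 1.332 = 4.6364 kg
Step 5: ED = E_pack / m_pack = 1566.6 / 4.6364 = 337.9 Wh/kg

337.9 Wh/kg


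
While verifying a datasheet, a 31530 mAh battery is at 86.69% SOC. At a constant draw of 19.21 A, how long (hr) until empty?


Convert: C_total = 31530 mAh = 31.53 Ah
Step 1: remaining = SOC/100 * C_total = 86.69/100 * 31.53 = 27.333 Ah
Step 2: t = remaining / I = 27.333 / 19.21 = 1.423 hr

1.423 hr


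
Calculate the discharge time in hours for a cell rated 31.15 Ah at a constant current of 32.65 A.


Runtime = 31.15 Ah / 32.65 A = 0.9541 hr

0.9541 hr


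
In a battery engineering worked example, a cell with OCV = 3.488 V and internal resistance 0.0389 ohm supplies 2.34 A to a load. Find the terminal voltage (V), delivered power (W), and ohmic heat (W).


Step 1: V_terminal = OCV - I*R = 3.488 - 2.34 * 0.0389 = 3.397 V
Step 2: P_out = V_terminal * I = 3.397 * 2.34 = 7.949 W
Step 3: Q = I^2 * R = 2.34^2 * 0.0389 = 0.2130 W

V=3.397 V, P=7.949 W, Q=0.2130 W


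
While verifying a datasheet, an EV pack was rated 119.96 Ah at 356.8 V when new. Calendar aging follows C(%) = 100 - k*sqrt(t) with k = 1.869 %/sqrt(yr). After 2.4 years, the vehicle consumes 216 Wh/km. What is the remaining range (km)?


Step 1: capacity retention = 100 - 1.869 * sqrt(2.4) = 100 - 1.869 * 1.5492 = 97.105%
Step 2: C_now = 119.96 * 97.105/100 = 116.49 Ah
Step 3: E_pack = V * C_now = 356.8 * 116.49 = 41564 Wh
Step 4: range = E_pack / consumption = 41564 / 216 = 192.4 km

192.4 km


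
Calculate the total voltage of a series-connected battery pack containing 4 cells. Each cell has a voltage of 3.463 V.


V_pack = n * V_cell = 4 * 3.463 = 13.852 V

13.852 V


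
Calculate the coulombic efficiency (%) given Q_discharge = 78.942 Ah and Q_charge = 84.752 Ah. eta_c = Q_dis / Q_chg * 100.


eta_c = Q_dis / Q_chg * 100 = 78.942 / 84.752 * 100 = 93.14%

93.14%


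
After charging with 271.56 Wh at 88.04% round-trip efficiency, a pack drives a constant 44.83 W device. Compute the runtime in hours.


Step 1: E_discharge = eta/100 * E_charge = 88.04/100 * 271.56 = 239.08 Wh
Step 2: t = E_discharge / P = 239.08 / 44.83 = 5.333 hr

5.333 hr


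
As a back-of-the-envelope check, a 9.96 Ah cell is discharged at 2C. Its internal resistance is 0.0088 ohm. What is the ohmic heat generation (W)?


Step 1: I = C_rate * capacity = 2 * 9.96 = 19.92 A
Step 2: Q = I^2 * R = 19.92^2 * 0.0088 = 396.81 * 0.0088 = 3.492 W

3.492 W


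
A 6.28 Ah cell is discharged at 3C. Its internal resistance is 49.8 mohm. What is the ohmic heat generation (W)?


Convert: R = 49.8 mohm = 0.0498 ohm
Step 1: I = C_rate * capacity = 3 * 6.28 = 18.84 A
Step 2: Q = I^2 * R = 18.84^2 * 0.0498 = 354.95 * 0.0498 = 17.68 W

17.68 W


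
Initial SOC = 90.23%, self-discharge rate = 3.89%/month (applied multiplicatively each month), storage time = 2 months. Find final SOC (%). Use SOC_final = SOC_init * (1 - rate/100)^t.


Monthly retention factor = 1 - 3.89/100 = 0.9611
Over 2 months: factor^2 = 0.92371
SOC_final = 90.23 * 0.92371 = 83.35%

83.35%


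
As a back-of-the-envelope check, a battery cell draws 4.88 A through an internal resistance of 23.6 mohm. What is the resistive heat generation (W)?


Convert: R = 23.6 mohm = 0.0236 ohm
I^2 = 23.814
Q = 23.814 * 0.0236 = 0.5620 W

0.5620 W


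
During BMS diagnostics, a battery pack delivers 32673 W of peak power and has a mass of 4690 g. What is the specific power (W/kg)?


Convert: m = 4690 g = 4.69 kg
Specific power = 32673 W / 4.69 kg = 6967 W/kg

6967 W/kg


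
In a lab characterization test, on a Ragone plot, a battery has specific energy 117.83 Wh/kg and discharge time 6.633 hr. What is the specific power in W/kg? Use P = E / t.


P_specific = E / t = 117.83 / 6.633 = 17.76 W/kg

17.76 W/kg


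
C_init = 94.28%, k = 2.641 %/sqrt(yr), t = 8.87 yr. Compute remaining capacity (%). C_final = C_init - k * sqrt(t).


Step 1: sqrt(8.87 yr) = 2.9783
Step 2: drop = 2.641 * 2.9783 = 7.8657
Step 3: C_final = 94.28 - 7.8657 = 86.41%

86.41%


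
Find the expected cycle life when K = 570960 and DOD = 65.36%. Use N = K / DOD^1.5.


Step 1: DOD^1.5 = 65.36^1.5 = 528.41
Step 2: N = 570960 / 528.41 = 1081 cycles

1081 cycles


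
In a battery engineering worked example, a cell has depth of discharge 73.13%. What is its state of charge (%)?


SOC = 100 - DOD = 100 - 73.13 = 26.87%

26.87%


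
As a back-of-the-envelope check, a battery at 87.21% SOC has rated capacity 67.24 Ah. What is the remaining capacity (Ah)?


remaining = SOC / 100 * total = 87.21 / 100 * 67.24 = 58.64 Ah

58.64 Ah


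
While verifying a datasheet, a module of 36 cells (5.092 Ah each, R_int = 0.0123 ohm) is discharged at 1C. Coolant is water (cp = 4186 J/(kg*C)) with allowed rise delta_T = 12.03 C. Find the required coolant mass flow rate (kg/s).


Step 1: I = 1 * 5.092 = 5.092 A
Step 2: Q_cell = I^2 * R = 5.092^2 * 0.0123 = 0.31892 W
Step 3: Q_total = 36 * 0.31892 = 11.481 W
Step 4: m_dot = Q_total / (cp * dT) = 11.481 / (4186 * 12.03) = 2.280e-04 kg/s

2.280e-04 kg/s


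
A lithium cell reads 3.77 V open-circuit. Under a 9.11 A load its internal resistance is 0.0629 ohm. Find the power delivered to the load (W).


Step 1: V_terminal = OCV - I*R = 3.77 - 9.11 * 0.0629 = 3.197 V
Step 2: P_out = V_terminal * I = 3.197 * 9.11 = 29.12 W

29.12 W


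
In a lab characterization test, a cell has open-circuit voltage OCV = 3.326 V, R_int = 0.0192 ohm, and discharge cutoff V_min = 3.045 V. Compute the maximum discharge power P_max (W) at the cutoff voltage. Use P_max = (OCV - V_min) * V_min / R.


dV = OCV - V_min = 0.281 V (so I_max = dV / R)
P_max = dV * V_min / R = 0.281 * 3.045 / 0.0192 = 44.56 W

44.56 W


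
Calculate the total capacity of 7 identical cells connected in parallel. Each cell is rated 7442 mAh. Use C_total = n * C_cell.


Convert: C_cell = 7442 mAh = 7.442 Ah
C_total = 7 * 7.442 = 52.094 Ah

52.094 Ah


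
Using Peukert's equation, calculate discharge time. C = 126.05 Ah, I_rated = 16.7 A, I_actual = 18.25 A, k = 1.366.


Step 1: t_rated = C / I_rated = 126.05 / 16.7 = 7.5479 hr
Step 2: ratio = 16.7 / 18.25 = 0.91507
Step 3: ratio^k = 0.91507^1.366 = 0.88582
Step 4: t = t_rated * ratio^k = 7.5479 * 0.88582 = 6.686 hr

6.686 hr


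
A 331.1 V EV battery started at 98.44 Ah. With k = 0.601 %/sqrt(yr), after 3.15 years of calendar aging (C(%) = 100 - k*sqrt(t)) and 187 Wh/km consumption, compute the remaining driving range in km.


Step 1: capacity retention = 100 - 0.601 * sqrt(3.15) = 100 - 0.601 * 1.7748 = 98.933%
Step 2: C_now = 98.44 * 98.933/100 = 97.39 Ah
Step 3: E_pack = V * C_now = 331.1 * 97.39 = 32246 Wh
Step 4: range = E_pack / consumption = 32246 / 187 = 172.4 km

172.4 km


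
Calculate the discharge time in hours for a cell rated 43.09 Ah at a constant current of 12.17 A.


t = capacity / current = 43.09 / 12.17 = 3.541 hr

3.541 hr


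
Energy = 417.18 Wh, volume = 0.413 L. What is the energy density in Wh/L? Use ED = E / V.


ED = E / V = 417.18 / 0.413 = 1010 Wh/L

1010 Wh/L


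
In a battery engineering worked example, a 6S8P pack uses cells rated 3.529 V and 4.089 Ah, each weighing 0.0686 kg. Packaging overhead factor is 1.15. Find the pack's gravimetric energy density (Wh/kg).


Step 1: V_pack = 6 * 3.529 = 21.174 V
Step 2: C_pack = 8 * 4.089 = 32.712 Ah
Step 3: E_pack = V_pack * C_pack = 21.174 * 32.712 = 692.64 Wh
Step 4: m_pack = 6 * 8 * 0.0686 * 1.15 = 3.7867 kg
Step 5: ED = E_pack / m_pack = 692.64 / 3.7867 = 182.9 Wh/kg

182.9 Wh/kg


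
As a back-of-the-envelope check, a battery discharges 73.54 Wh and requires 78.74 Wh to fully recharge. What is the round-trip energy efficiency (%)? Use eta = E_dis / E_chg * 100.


eta_e = E_dis / E_chg * 100 = 73.54 / 78.74 * 100 = 93.40%

93.40%


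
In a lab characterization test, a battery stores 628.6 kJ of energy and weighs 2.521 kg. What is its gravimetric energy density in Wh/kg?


Convert: E = 628.6 kJ = 174.61 Wh
ED = E / m = 174.61 / 2.521 = 69.26 Wh/kg

69.26 Wh/kg


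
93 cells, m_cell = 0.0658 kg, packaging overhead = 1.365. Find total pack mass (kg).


Cell mass sum = 93 * 0.0658 = 6.1194 kg
With overhead 1.365: m_pack = 6.1194 * 1.365 = 8.353 kg

8.353 kg


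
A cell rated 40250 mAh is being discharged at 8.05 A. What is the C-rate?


Convert: capacity = 40250 mAh = 40.25 Ah
C_rate = I / capacity = 8.05 / 40.25 = 0.2C

0.2C


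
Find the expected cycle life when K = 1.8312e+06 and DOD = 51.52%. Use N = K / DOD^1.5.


Step 1: DOD^1.5 = 51.52^1.5 = 369.8
Step 2: N = 1.8312e+06 / 369.8 = 4952 cycles

4952 cycles


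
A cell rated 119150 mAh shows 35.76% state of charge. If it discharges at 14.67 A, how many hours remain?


Convert: C_total = 119150 mAh = 119.15 Ah
Step 1: remaining = SOC/100 * C_total = 35.76/100 * 119.15 = 42.608 Ah
Step 2: t = remaining / I = 42.608 / 14.67 = 2.904 hr

2.904 hr


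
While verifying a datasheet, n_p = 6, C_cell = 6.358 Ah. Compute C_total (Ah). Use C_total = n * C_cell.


Parallel capacities add: 6 * 6.358 Ah = 38.148 Ah

38.148 Ah


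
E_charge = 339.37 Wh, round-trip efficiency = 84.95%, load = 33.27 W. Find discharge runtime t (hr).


Step 1: E_discharge = eta/100 * E_charge = 84.95/100 * 339.37 = 288.29 Wh
Step 2: t = E_discharge / P = 288.29 / 33.27 = 8.665 hr

8.665 hr


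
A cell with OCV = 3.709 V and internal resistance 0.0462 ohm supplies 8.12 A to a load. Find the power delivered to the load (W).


Step 1: V_terminal = OCV - I*R = 3.709 - 8.12 * 0.0462 = 3.3339 V
Step 2: P_out = V_terminal * I = 3.3339 * 8.12 = 27.07 W

27.07 W
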